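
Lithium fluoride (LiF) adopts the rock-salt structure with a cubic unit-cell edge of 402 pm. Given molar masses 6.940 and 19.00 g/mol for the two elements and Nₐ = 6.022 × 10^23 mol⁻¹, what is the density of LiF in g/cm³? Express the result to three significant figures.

2.65 g/cm³

The rock-salt structure contains Z = 4 formula units per cell; M(LiF) = 6.940 + 19.00 = 25.94 g/mol.
a³ = (4.020 × 10^-8 cm)³ = 6.496 × 10^-23 cm³.
ρ = 4 × 25.94 / (6.022 × 10²³ × 6.496 × 10^-23) = 2.652 g/cm³.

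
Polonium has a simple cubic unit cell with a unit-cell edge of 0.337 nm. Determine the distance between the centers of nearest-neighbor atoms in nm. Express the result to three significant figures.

0.337 nm

In a simple cubic structure, atoms touch along the cell edge, so a = 2r; the nearest-neighbor distance equals 2r = 1.000·a.
d = 1.000 × 0.337 = 0.337 nm.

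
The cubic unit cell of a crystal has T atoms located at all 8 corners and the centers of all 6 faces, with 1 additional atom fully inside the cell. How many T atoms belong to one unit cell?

Corner atoms are shared by 8 cells (1/8 each), face atoms by 2 (1/2 each), interior atoms are unshared.
Net atoms = 8 × 1/8 + 6 × 1/2 + 1 = 1 + 3 + 1 = 5.

5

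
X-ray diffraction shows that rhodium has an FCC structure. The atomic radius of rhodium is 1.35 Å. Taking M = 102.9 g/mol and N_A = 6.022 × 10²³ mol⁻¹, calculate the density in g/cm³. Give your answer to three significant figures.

12.3 g/cm³

In an FCC lattice, atoms touch along the face diagonal, so √2·a = 4r, giving a = 3.818 Å = 3.818 × 10^-8 cm.
With Z = 4, ρ = Z·M/(N_A·a³) = 4 × 102.9 / (6.022 × 10²³ × 5.567 × 10^-23) = 12.28 g/cm³.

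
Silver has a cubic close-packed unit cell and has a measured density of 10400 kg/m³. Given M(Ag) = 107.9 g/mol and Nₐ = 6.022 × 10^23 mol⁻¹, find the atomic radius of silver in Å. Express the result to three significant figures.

1.45 Å

For an FCC cell (Z = 4), a³ = Z·M/(N_A·ρ) = 4 × 107.9 / (6.022 × 10²³ × 10.40) = 6.891 × 10^-23 cm³, so a = 4.100 × 10^-8 cm = 4.100 Å.
Atoms touch along the face diagonal, so √2·a = 4r, so r = 0.3536 × a = 1.45 Å.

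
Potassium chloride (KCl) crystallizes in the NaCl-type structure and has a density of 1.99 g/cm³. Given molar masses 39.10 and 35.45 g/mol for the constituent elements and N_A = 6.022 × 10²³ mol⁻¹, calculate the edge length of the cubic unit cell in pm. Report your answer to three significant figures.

M(KCl) = 74.55 g/mol; Z = 4 formula units per cell.
a³ = Z·M/(N_A·ρ) = 4 × 74.55 / (6.022 × 10²³ × 1.99) = 2.488 × 10^-22 cm³, so a = 6.290 × 10^-8 cm = 629 pm.

629 pm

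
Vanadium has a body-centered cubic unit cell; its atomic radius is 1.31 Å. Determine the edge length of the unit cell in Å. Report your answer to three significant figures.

3.03 Å

In a BCC lattice, atoms touch along the body diagonal, so √3·a = 4r.
a = 4r/√3 = 4 × 1.31 / 1.7321 = 3.03 Å.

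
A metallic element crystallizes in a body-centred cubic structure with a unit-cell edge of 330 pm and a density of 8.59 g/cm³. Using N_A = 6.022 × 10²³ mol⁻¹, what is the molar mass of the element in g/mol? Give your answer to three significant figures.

A BCC cell has Z = 2 atoms; a = 3.300 × 10^-8 cm.
M = ρ·N_A·a³/Z = 8.59 × 6.022 × 10²³ × 3.594 × 10^-23 / 2 = 92.9 g/mol.

92.9 g/mol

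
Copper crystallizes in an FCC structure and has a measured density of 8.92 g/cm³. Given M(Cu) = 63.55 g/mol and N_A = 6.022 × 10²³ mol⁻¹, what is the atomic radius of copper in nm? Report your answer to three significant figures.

For an FCC cell (Z = 4), a³ = Z·M/(N_A·ρ) = 4 × 63.55 / (6.022 × 10²³ × 8.920) = 4.732 × 10^-23 cm³, so a = 3.617 × 10^-8 cm = 0.3617 nm.
Atoms touch along the face diagonal, so √2·a = 4r, so r = 0.3536 × a = 0.128 nm.

0.128 nm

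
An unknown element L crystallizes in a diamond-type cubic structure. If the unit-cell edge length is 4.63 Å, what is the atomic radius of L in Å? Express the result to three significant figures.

1.00 Å

In a diamond cubic lattice, nearest neighbors lie along the body diagonal with √3·a = 8r.
r = √3·a/8 = 1.7321 × 4.63 / 8 = 1.00 Å.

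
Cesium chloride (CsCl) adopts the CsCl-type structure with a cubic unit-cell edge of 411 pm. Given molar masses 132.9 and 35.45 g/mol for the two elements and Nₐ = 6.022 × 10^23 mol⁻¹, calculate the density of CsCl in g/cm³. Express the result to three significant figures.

The CsCl-type structure contains Z = 1 formula unit per cell; M(CsCl) = 132.9 + 35.45 = 168.35 g/mol.
a³ = (4.110 × 10^-8 cm)³ = 6.943 × 10^-23 cm³.
ρ = 1 × 168.35 / (6.022 × 10²³ × 6.943 × 10^-23) = 4.027 g/cm³.

4.03 g/cm³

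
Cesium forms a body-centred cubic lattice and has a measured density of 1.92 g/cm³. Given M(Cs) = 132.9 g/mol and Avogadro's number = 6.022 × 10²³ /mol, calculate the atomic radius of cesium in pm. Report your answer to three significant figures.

265 pm

For a BCC cell (Z = 2), a³ = Z·M/(N_A·ρ) = 2 × 132.9 / (6.022 × 10²³ × 1.920) = 2.299 × 10^-22 cm³, so a = 6.126 × 10^-8 cm = 612.6 pm.
Atoms touch along the body diagonal, so √3·a = 4r, so r = 0.4330 × a = 265 pm.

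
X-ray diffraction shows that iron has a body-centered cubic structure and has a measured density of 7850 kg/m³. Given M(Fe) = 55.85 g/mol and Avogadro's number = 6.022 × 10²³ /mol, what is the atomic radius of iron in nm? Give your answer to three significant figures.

0.124 nm

For a BCC cell (Z = 2), a³ = Z·M/(N_A·ρ) = 2 × 55.85 / (6.022 × 10²³ × 7.850) = 2.363 × 10^-23 cm³, so a = 2.870 × 10^-8 cm = 0.2870 nm.
Atoms touch along the body diagonal, so √3·a = 4r, so r = 0.4330 × a = 0.124 nm.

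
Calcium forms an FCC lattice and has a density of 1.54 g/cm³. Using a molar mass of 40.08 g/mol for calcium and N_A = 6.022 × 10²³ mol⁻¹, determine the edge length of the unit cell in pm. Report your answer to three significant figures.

With Z = 4 atoms per FCC cell, a³ = Z·M/(N_A·ρ) = 4 × 40.08 / (6.022 × 10²³ × 1.540 g/cm³) = 1.729 × 10^-22 cm³.
a = (1.729 × 10^-22)^(1/3) = 5.571 × 10^-8 cm = 557 pm.

557 pm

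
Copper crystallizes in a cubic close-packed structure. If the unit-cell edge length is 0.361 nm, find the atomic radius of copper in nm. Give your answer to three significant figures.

0.128 nm

In an FCC lattice, atoms touch along the face diagonal, so √2·a = 4r.
r = √2·a/4 = 1.4142 × 0.361 / 4 = 0.128 nm.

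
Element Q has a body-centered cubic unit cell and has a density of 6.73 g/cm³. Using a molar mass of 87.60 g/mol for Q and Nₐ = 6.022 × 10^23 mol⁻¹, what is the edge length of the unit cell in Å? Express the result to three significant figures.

3.51 Å

With Z = 2 atoms per BCC cell, a³ = Z·M/(N_A·ρ) = 2 × 87.60 / (6.022 × 10²³ × 6.730 g/cm³) = 4.323 × 10^-23 cm³.
a = (4.323 × 10^-23)^(1/3) = 3.510 × 10^-8 cm = 3.51 Å.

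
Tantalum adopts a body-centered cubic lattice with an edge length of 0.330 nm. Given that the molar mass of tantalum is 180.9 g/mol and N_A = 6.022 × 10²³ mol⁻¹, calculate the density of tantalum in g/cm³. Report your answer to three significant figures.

A BCC unit cell contains Z = 2 atoms.
Cell volume: a³ = (0.330 nm)³ = (3.300 × 10^-8 cm)³ = 3.594 × 10^-23 cm³.
ρ = Z·M/(N_A·a³) = 2 × 180.9 / (6.022 × 10²³ × 3.594 × 10^-23) = 16.72 g/cm³.

16.7 g/cm³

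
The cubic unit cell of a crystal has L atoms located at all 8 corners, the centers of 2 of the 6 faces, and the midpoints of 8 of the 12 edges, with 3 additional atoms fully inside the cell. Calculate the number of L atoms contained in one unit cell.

7

Corner atoms are shared by 8 cells (1/8 each), face atoms by 2 (1/2 each), edge atoms by 4 (1/4 each), interior atoms are unshared.
Net atoms = 8 × 1/8 + 2 × 1/2 + 8 × 1/4 + 3 = 1 + 1 + 2 + 3 = 7.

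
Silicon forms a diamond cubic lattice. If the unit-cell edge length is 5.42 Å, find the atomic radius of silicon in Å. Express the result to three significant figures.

In a diamond cubic lattice, nearest neighbors lie along the body diagonal with √3·a = 8r.
r = √3·a/8 = 1.7321 × 5.42 / 8 = 1.17 Å.

1.17 Å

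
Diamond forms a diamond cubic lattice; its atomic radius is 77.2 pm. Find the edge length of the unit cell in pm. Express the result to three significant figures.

In a diamond cubic lattice, nearest neighbors lie along the body diagonal with √3·a = 8r.
a = 8r/√3 = 8 × 77.2 / 1.7321 = 357 pm.

357 pm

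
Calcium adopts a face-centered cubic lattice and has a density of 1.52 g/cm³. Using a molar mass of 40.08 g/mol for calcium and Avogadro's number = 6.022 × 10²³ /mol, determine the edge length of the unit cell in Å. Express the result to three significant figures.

5.60 Å

With Z = 4 atoms per FCC cell, a³ = Z·M/(N_A·ρ) = 4 × 40.08 / (6.022 × 10²³ × 1.520 g/cm³) = 1.751 × 10^-22 cm³.
a = (1.751 × 10^-22)^(1/3) = 5.595 × 10^-8 cm = 5.60 Å.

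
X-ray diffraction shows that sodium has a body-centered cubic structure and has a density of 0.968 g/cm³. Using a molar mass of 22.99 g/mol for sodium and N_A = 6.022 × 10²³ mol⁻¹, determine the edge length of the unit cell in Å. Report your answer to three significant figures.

With Z = 2 atoms per BCC cell, a³ = Z·M/(N_A·ρ) = 2 × 22.99 / (6.022 × 10²³ × 0.9680 g/cm³) = 7.888 × 10^-23 cm³.
a = (7.888 × 10^-23)^(1/3) = 4.289 × 10^-8 cm = 4.29 Å.

4.29 Å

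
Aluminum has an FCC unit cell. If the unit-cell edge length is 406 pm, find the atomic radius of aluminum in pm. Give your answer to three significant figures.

In an FCC lattice, atoms touch along the face diagonal, so √2·a = 4r.
r = √2·a/4 = 1.4142 × 406 / 4 = 144 pm.

144 pm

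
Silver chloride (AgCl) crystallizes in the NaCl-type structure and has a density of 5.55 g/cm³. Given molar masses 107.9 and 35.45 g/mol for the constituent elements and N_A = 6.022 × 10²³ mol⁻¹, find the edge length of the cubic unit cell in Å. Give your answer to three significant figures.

5.56 Å

M(AgCl) = 143.35 g/mol; Z = 4 formula units per cell.
a³ = Z·M/(N_A·ρ) = 4 × 143.35 / (6.022 × 10²³ × 5.55) = 1.716 × 10^-22 cm³, so a = 5.557 × 10^-8 cm = 5.56 Å.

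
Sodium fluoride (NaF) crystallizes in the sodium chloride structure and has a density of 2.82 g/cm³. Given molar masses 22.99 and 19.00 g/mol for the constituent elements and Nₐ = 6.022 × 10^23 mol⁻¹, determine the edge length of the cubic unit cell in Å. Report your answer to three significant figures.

M(NaF) = 41.99 g/mol; Z = 4 formula units per cell.
a³ = Z·M/(N_A·ρ) = 4 × 41.99 / (6.022 × 10²³ × 2.82) = 9.890 × 10^-23 cm³, so a = 4.625 × 10^-8 cm = 4.62 Å.

4.62 Å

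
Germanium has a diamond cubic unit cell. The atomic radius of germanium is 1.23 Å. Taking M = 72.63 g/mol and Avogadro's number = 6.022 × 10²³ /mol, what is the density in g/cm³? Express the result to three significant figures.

In a diamond cubic lattice, nearest neighbors lie along the body diagonal with √3·a = 8r, giving a = 5.681 Å = 5.681 × 10^-8 cm.
With Z = 8, ρ = Z·M/(N_A·a³) = 8 × 72.63 / (6.022 × 10²³ × 1.834 × 10^-22) = 5.262 g/cm³.

5.26 g/cm³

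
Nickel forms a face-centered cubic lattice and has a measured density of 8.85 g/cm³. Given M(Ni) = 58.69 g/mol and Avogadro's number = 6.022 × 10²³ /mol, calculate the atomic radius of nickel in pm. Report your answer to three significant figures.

For an FCC cell (Z = 4), a³ = Z·M/(N_A·ρ) = 4 × 58.69 / (6.022 × 10²³ × 8.850) = 4.405 × 10^-23 cm³, so a = 3.532 × 10^-8 cm = 353.2 pm.
Atoms touch along the face diagonal, so √2·a = 4r, so r = 0.3536 × a = 125 pm.

125 pm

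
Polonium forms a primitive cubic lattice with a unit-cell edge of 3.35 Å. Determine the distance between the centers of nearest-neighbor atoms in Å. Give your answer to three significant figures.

In a simple cubic structure, atoms touch along the cell edge, so a = 2r; the nearest-neighbor distance equals 2r = 1.000·a.
d = 1.000 × 3.35 = 3.35 Å.

3.35 Å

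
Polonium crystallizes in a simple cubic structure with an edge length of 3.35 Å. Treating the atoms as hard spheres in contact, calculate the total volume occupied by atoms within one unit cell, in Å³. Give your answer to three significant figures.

19.7 Å³

In a simple cubic lattice atoms touch along the cell edge, so a = 2r, so r = 0.5000a = 1.675 Å.
V_atoms = Z × (4/3)πr³ = 1 × (4/3)π × (1.675)³ = 19.7 Å³.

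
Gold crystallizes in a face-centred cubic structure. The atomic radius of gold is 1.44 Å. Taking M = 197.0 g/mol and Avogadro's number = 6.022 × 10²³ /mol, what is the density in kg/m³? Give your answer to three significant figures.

In an FCC lattice, atoms touch along the face diagonal, so √2·a = 4r, giving a = 4.073 Å = 4.073 × 10^-8 cm.
With Z = 4, ρ = Z·M/(N_A·a³) = 4 × 197.0 / (6.022 × 10²³ × 6.757 × 10^-23) = 19.37 g/cm³ = 19400 kg/m³.

19400 kg/m³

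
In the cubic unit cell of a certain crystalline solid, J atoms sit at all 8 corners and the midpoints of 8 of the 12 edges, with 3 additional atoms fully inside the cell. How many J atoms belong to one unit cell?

Corner atoms are shared by 8 cells (1/8 each), edge atoms by 4 (1/4 each), interior atoms are unshared.
Net atoms = 8 × 1/8 + 8 × 1/4 + 3 = 1 + 2 + 3 = 6.

6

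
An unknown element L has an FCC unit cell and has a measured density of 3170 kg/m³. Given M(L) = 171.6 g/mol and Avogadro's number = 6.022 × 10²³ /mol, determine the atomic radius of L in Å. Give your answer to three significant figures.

2.51 Å

For an FCC cell (Z = 4), a³ = Z·M/(N_A·ρ) = 4 × 171.6 / (6.022 × 10²³ × 3.170) = 3.596 × 10^-22 cm³, so a = 7.111 × 10^-8 cm = 7.111 Å.
Atoms touch along the face diagonal, so √2·a = 4r, so r = 0.3536 × a = 2.51 Å.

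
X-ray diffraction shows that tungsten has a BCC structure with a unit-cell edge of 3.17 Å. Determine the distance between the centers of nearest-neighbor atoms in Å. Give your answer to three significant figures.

2.75 Å

In a BCC structure, atoms touch along the body diagonal, so √3·a = 4r; the nearest-neighbor distance equals 2r = 0.8660·a.
d = 0.8660 × 3.17 = 2.75 Å.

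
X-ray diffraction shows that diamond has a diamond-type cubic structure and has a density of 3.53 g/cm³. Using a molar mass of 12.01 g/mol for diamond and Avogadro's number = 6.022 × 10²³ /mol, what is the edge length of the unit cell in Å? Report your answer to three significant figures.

With Z = 8 atoms per diamond cubic cell, a³ = Z·M/(N_A·ρ) = 8 × 12.01 / (6.022 × 10²³ × 3.530 g/cm³) = 4.520 × 10^-23 cm³.
a = (4.520 × 10^-23)^(1/3) = 3.562 × 10^-8 cm = 3.56 Å.

3.56 Å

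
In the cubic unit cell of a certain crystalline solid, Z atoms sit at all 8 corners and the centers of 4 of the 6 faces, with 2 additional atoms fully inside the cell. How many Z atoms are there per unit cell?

Corner atoms are shared by 8 cells (1/8 each), face atoms by 2 (1/2 each), interior atoms are unshared.
Net atoms = 8 × 1/8 + 4 × 1/2 + 2 = 1 + 2 + 2 = 5.

5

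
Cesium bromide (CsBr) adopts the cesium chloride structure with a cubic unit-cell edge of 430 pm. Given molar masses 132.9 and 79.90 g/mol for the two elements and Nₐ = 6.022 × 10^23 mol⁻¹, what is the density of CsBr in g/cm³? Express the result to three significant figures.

4.44 g/cm³

The cesium chloride structure contains Z = 1 formula unit per cell; M(CsBr) = 132.9 + 79.90 = 212.8 g/mol.
a³ = (4.300 × 10^-8 cm)³ = 7.951 × 10^-23 cm³.
ρ = 1 × 212.8 / (6.022 × 10²³ × 7.951 × 10^-23) = 4.445 g/cm³.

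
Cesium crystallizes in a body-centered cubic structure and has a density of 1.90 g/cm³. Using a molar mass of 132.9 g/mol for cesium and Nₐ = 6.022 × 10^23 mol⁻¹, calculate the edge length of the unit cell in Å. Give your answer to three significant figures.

With Z = 2 atoms per BCC cell, a³ = Z·M/(N_A·ρ) = 2 × 132.9 / (6.022 × 10²³ × 1.900 g/cm³) = 2.323 × 10^-22 cm³.
a = (2.323 × 10^-22)^(1/3) = 6.147 × 10^-8 cm = 6.15 Å.

6.15 Å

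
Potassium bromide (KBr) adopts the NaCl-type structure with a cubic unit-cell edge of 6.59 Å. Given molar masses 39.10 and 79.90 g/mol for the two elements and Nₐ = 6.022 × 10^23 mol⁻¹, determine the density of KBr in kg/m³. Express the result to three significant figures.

2760 kg/m³

The NaCl-type structure contains Z = 4 formula units per cell; M(KBr) = 39.10 + 79.90 = 119.0 g/mol.
a³ = (6.590 × 10^-8 cm)³ = 2.862 × 10^-22 cm³.
ρ = 4 × 119.0 / (6.022 × 10²³ × 2.862 × 10^-22) = 2.762 g/cm³ = 2760 kg/m³.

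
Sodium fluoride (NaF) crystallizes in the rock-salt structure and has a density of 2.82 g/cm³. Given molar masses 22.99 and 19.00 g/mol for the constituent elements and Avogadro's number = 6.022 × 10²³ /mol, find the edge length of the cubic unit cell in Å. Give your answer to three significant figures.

4.62 Å

M(NaF) = 41.99 g/mol; Z = 4 formula units per cell.
a³ = Z·M/(N_A·ρ) = 4 × 41.99 / (6.022 × 10²³ × 2.82) = 9.890 × 10^-23 cm³, so a = 4.625 × 10^-8 cm = 4.62 Å.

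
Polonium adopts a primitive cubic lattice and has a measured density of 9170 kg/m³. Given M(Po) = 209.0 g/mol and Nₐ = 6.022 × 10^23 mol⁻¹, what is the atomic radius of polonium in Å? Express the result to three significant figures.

For a simple cubic cell (Z = 1), a³ = Z·M/(N_A·ρ) = 1 × 209.0 / (6.022 × 10²³ × 9.170) = 3.785 × 10^-23 cm³, so a = 3.357 × 10^-8 cm = 3.357 Å.
Atoms touch along the cell edge, so a = 2r, so r = 0.5000 × a = 1.68 Å.

1.68 Å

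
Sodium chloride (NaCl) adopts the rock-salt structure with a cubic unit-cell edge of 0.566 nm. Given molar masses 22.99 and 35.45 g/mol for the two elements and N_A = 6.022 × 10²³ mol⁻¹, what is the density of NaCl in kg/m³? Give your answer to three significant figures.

2140 kg/m³

The rock-salt structure contains Z = 4 formula units per cell; M(NaCl) = 22.99 + 35.45 = 58.44 g/mol.
a³ = (5.660 × 10^-8 cm)³ = 1.813 × 10^-22 cm³.
ρ = 4 × 58.44 / (6.022 × 10²³ × 1.813 × 10^-22) = 2.141 g/cm³ = 2140 kg/m³.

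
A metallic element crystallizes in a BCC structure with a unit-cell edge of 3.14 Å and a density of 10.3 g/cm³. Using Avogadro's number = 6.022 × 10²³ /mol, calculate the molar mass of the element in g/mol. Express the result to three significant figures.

A BCC cell has Z = 2 atoms; a = 3.140 × 10^-8 cm.
M = ρ·N_A·a³/Z = 10.3 × 6.022 × 10²³ × 3.096 × 10^-23 / 2 = 96.0 g/mol.

96.0 g/mol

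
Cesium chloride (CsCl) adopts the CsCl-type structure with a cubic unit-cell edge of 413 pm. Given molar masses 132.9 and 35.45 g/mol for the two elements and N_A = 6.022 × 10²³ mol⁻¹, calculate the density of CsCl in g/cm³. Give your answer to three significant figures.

3.97 g/cm³

The CsCl-type structure contains Z = 1 formula unit per cell; M(CsCl) = 132.9 + 35.45 = 168.35 g/mol.
a³ = (4.130 × 10^-8 cm)³ = 7.044 × 10^-23 cm³.
ρ = 1 × 168.35 / (6.022 × 10²³ × 7.044 × 10^-23) = 3.968 g/cm³.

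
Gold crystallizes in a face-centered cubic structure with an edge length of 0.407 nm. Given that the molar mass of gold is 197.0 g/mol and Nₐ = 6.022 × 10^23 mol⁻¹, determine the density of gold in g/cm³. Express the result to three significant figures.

An FCC unit cell contains Z = 4 atoms.
Cell volume: a³ = (0.407 nm)³ = (4.070 × 10^-8 cm)³ = 6.742 × 10^-23 cm³.
ρ = Z·M/(N_A·a³) = 4 × 197.0 / (6.022 × 10²³ × 6.742 × 10^-23) = 19.41 g/cm³.

19.4 g/cm³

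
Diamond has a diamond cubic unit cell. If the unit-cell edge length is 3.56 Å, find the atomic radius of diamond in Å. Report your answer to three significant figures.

0.771 Å

In a diamond cubic lattice, nearest neighbors lie along the body diagonal with √3·a = 8r.
r = √3·a/8 = 1.7321 × 3.56 / 8 = 0.771 Å.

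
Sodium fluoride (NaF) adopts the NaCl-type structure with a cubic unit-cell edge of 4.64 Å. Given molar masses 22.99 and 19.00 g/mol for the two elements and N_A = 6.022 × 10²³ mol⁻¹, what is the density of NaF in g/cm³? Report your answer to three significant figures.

The NaCl-type structure contains Z = 4 formula units per cell; M(NaF) = 22.99 + 19.00 = 41.99 g/mol.
a³ = (4.640 × 10^-8 cm)³ = 9.990 × 10^-23 cm³.
ρ = 4 × 41.99 / (6.022 × 10²³ × 9.990 × 10^-23) = 2.792 g/cm³.

2.79 g/cm³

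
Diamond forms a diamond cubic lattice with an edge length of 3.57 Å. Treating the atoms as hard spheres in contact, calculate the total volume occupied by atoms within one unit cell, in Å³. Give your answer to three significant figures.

In a diamond cubic lattice nearest neighbors lie along the body diagonal with √3·a = 8r, so r = 0.2165a = 0.7729 Å.
V_atoms = Z × (4/3)πr³ = 8 × (4/3)π × (0.7729)³ = 15.5 Å³.

15.5 Å³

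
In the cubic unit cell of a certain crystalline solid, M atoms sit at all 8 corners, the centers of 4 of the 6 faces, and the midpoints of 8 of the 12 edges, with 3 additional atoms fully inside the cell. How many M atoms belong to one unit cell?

8

Corner atoms are shared by 8 cells (1/8 each), face atoms by 2 (1/2 each), edge atoms by 4 (1/4 each), interior atoms are unshared.
Net atoms = 8 × 1/8 + 4 × 1/2 + 8 × 1/4 + 3 = 1 + 2 + 2 + 3 = 8.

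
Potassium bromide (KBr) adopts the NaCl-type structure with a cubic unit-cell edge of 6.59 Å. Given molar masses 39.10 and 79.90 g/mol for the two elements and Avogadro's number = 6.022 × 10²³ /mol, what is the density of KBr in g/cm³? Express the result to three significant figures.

2.76 g/cm³

The NaCl-type structure contains Z = 4 formula units per cell; M(KBr) = 39.10 + 79.90 = 119.0 g/mol.
a³ = (6.590 × 10^-8 cm)³ = 2.862 × 10^-22 cm³.
ρ = 4 × 119.0 / (6.022 × 10²³ × 2.862 × 10^-22) = 2.762 g/cm³.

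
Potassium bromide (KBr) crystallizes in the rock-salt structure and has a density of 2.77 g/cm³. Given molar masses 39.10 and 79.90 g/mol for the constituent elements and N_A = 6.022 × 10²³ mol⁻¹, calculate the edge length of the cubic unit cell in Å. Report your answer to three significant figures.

M(KBr) = 119.0 g/mol; Z = 4 formula units per cell.
a³ = Z·M/(N_A·ρ) = 4 × 119.0 / (6.022 × 10²³ × 2.77) = 2.854 × 10^-22 cm³, so a = 6.584 × 10^-8 cm = 6.58 Å.

6.58 Å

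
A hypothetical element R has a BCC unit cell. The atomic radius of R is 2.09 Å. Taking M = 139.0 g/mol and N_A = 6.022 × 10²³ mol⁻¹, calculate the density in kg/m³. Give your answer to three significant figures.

In a BCC lattice, atoms touch along the body diagonal, so √3·a = 4r, giving a = 4.827 Å = 4.827 × 10^-8 cm.
With Z = 2, ρ = Z·M/(N_A·a³) = 2 × 139.0 / (6.022 × 10²³ × 1.124 × 10^-22) = 4.106 g/cm³ = 4110 kg/m³.

4110 kg/m³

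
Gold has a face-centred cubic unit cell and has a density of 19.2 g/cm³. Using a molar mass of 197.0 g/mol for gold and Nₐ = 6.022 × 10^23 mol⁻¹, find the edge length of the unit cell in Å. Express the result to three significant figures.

4.08 Å

With Z = 4 atoms per FCC cell, a³ = Z·M/(N_A·ρ) = 4 × 197.0 / (6.022 × 10²³ × 19.20 g/cm³) = 6.815 × 10^-23 cm³.
a = (6.815 × 10^-23)^(1/3) = 4.085 × 10^-8 cm = 4.08 Å.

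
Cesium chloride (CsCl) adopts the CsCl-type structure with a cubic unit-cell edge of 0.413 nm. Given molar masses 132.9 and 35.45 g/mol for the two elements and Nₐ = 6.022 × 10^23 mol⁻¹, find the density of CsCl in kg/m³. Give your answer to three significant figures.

3970 kg/m³

The CsCl-type structure contains Z = 1 formula unit per cell; M(CsCl) = 132.9 + 35.45 = 168.35 g/mol.
a³ = (4.130 × 10^-8 cm)³ = 7.044 × 10^-23 cm³.
ρ = 1 × 168.35 / (6.022 × 10²³ × 7.044 × 10^-23) = 3.968 g/cm³ = 3970 kg/m³.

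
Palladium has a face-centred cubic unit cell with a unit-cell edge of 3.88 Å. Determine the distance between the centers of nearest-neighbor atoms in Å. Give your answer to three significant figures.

2.74 Å

In an FCC structure, atoms touch along the face diagonal, so √2·a = 4r; the nearest-neighbor distance equals 2r = 0.7071·a.
d = 0.7071 × 3.88 = 2.74 Å.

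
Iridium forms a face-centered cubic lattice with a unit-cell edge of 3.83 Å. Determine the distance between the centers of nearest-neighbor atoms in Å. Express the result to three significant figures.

In an FCC structure, atoms touch along the face diagonal, so √2·a = 4r; the nearest-neighbor distance equals 2r = 0.7071·a.
d = 0.7071 × 3.83 = 2.71 Å.

2.71 Å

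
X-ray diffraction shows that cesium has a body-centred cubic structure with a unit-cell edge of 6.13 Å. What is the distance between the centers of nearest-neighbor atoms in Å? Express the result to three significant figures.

In a BCC structure, atoms touch along the body diagonal, so √3·a = 4r; the nearest-neighbor distance equals 2r = 0.8660·a.
d = 0.8660 × 6.13 = 5.31 Å.

5.31 Å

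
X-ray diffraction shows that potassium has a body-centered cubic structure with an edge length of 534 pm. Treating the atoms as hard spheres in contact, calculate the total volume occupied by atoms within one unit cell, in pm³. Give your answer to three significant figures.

1.04 × 10^8 pm³

In a BCC lattice atoms touch along the body diagonal, so √3·a = 4r, so r = 0.4330a = 231.2 pm.
V_atoms = Z × (4/3)πr³ = 2 × (4/3)π × (231.2)³ = 1.04 × 10^8 pm³.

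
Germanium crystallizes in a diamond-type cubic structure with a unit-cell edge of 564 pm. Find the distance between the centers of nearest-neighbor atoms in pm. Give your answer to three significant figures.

244 pm

In a diamond cubic structure, nearest neighbors lie along the body diagonal with √3·a = 8r; the nearest-neighbor distance equals 2r = 0.4330·a.
d = 0.4330 × 564 = 244 pm.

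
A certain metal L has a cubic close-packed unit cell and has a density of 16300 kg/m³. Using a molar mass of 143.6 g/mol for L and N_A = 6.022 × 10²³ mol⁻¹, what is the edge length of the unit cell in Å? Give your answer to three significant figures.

With Z = 4 atoms per FCC cell, a³ = Z·M/(N_A·ρ) = 4 × 143.6 / (6.022 × 10²³ × 16.30 g/cm³) = 5.852 × 10^-23 cm³.
a = (5.852 × 10^-23)^(1/3) = 3.882 × 10^-8 cm = 3.88 Å.

3.88 Å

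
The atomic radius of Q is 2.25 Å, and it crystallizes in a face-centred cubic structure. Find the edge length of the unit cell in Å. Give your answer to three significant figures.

In an FCC lattice, atoms touch along the face diagonal, so √2·a = 4r.
a = 4r/√2 = 4 × 2.25 / 1.4142 = 6.36 Å.

6.36 Å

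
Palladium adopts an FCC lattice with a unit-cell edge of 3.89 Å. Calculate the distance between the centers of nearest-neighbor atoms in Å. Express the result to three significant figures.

In an FCC structure, atoms touch along the face diagonal, so √2·a = 4r; the nearest-neighbor distance equals 2r = 0.7071·a.
d = 0.7071 × 3.89 = 2.75 Å.

2.75 Å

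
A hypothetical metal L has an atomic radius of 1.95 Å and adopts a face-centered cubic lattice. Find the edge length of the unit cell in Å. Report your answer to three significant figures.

5.52 Å

In an FCC lattice, atoms touch along the face diagonal, so √2·a = 4r.
a = 4r/√2 = 4 × 1.95 / 1.4142 = 5.52 Å.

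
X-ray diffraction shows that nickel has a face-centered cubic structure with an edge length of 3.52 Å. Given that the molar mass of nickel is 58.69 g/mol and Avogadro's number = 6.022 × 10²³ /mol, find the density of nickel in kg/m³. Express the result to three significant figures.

8940 kg/m³

An FCC unit cell contains Z = 4 atoms.
Cell volume: a³ = (3.52 Å)³ = (3.520 × 10^-8 cm)³ = 4.361 × 10^-23 cm³.
ρ = Z·M/(N_A·a³) = 4 × 58.69 / (6.022 × 10²³ × 4.361 × 10^-23) = 8.938 g/cm³ = 8940 kg/m³.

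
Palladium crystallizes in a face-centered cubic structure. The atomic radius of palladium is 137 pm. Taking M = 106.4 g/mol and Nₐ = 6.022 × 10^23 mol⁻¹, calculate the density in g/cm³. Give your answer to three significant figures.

In an FCC lattice, atoms touch along the face diagonal, so √2·a = 4r, giving a = 387.5 pm = 3.875 × 10^-8 cm.
With Z = 4, ρ = Z·M/(N_A·a³) = 4 × 106.4 / (6.022 × 10²³ × 5.818 × 10^-23) = 12.15 g/cm³.

12.1 g/cm³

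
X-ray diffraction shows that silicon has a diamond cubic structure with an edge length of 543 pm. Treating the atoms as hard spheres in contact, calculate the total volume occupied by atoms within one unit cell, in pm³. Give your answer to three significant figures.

5.44 × 10^7 pm³

In a diamond cubic lattice nearest neighbors lie along the body diagonal with √3·a = 8r, so r = 0.2165a = 117.6 pm.
V_atoms = Z × (4/3)πr³ = 8 × (4/3)π × (117.6)³ = 5.44 × 10^7 pm³.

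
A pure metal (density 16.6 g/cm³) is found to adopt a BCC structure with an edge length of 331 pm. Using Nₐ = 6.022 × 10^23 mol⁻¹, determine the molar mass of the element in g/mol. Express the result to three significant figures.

181 g/mol

A BCC cell has Z = 2 atoms; a = 3.310 × 10^-8 cm.
M = ρ·N_A·a³/Z = 16.6 × 6.022 × 10²³ × 3.626 × 10^-23 / 2 = 181 g/mol.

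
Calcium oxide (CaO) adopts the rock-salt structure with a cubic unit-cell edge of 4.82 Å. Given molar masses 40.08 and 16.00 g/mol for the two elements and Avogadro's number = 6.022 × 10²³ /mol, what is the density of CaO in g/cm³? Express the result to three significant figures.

3.33 g/cm³

The rock-salt structure contains Z = 4 formula units per cell; M(CaO) = 40.08 + 16.00 = 56.08 g/mol.
a³ = (4.820 × 10^-8 cm)³ = 1.120 × 10^-22 cm³.
ρ = 4 × 56.08 / (6.022 × 10²³ × 1.120 × 10^-22) = 3.326 g/cm³.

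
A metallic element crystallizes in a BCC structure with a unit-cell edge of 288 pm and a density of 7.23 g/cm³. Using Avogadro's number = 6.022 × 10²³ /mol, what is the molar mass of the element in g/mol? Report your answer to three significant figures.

52.0 g/mol

A BCC cell has Z = 2 atoms; a = 2.880 × 10^-8 cm.
M = ρ·N_A·a³/Z = 7.23 × 6.022 × 10²³ × 2.389 × 10^-23 / 2 = 52.0 g/mol.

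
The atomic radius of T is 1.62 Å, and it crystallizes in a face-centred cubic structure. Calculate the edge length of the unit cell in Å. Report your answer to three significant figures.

In an FCC lattice, atoms touch along the face diagonal, so √2·a = 4r.
a = 4r/√2 = 4 × 1.62 / 1.4142 = 4.58 Å.

4.58 Å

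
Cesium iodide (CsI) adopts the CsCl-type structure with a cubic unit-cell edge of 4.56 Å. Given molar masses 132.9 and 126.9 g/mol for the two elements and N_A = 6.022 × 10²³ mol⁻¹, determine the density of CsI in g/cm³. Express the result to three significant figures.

The CsCl-type structure contains Z = 1 formula unit per cell; M(CsI) = 132.9 + 126.9 = 259.8 g/mol.
a³ = (4.560 × 10^-8 cm)³ = 9.482 × 10^-23 cm³.
ρ = 1 × 259.8 / (6.022 × 10²³ × 9.482 × 10^-23) = 4.550 g/cm³.

4.55 g/cm³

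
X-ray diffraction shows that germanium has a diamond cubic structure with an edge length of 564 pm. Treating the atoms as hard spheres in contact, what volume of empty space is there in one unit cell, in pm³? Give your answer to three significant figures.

In a diamond cubic lattice nearest neighbors lie along the body diagonal with √3·a = 8r, so r = 0.2165a = 122.1 pm.
V_cell = a³ = 1.794 × 10^8 pm³; V_atoms = 8 × (4/3)πr³ = 6.101 × 10^7 pm³.
Empty space = 1.794 × 10^8 − 6.101 × 10^7 = 1.18 × 10^8 pm³.

1.18 × 10^8 pm³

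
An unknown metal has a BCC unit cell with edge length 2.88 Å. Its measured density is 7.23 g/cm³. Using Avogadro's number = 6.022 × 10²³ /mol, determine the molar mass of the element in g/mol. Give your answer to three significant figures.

52.0 g/mol

A BCC cell has Z = 2 atoms; a = 2.880 × 10^-8 cm.
M = ρ·N_A·a³/Z = 7.23 × 6.022 × 10²³ × 2.389 × 10^-23 / 2 = 52.0 g/mol.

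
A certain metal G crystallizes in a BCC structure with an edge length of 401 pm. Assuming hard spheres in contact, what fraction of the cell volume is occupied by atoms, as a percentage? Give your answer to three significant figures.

68.0%

In a BCC lattice atoms touch along the body diagonal, so √3·a = 4r, so r = 0.4330a = 173.6 pm.
Packing fraction = Z·(4/3)πr³ / a³ = 2 × (4/3)π × (173.6)³ / (401)³ = 0.6802 = 68.0%.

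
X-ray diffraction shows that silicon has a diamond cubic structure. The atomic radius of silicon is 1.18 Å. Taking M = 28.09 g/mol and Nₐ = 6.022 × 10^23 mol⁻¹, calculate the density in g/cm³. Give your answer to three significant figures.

In a diamond cubic lattice, nearest neighbors lie along the body diagonal with √3·a = 8r, giving a = 5.450 Å = 5.450 × 10^-8 cm.
With Z = 8, ρ = Z·M/(N_A·a³) = 8 × 28.09 / (6.022 × 10²³ × 1.619 × 10^-22) = 2.305 g/cm³.

2.30 g/cm³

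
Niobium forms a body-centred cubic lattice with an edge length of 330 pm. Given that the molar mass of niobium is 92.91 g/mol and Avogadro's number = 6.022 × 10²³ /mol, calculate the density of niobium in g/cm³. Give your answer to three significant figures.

A BCC unit cell contains Z = 2 atoms.
Cell volume: a³ = (330 pm)³ = (3.300 × 10^-8 cm)³ = 3.594 × 10^-23 cm³.
ρ = Z·M/(N_A·a³) = 2 × 92.91 / (6.022 × 10²³ × 3.594 × 10^-23) = 8.586 g/cm³.

8.59 g/cm³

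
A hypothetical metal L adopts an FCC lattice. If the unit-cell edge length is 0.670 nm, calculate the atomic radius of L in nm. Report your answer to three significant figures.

0.237 nm

In an FCC lattice, atoms touch along the face diagonal, so √2·a = 4r.
r = √2·a/4 = 1.4142 × 0.670 / 4 = 0.237 nm.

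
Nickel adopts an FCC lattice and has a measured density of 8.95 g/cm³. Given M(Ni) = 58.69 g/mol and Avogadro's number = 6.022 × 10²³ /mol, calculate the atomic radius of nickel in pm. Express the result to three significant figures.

For an FCC cell (Z = 4), a³ = Z·M/(N_A·ρ) = 4 × 58.69 / (6.022 × 10²³ × 8.950) = 4.356 × 10^-23 cm³, so a = 3.518 × 10^-8 cm = 351.8 pm.
Atoms touch along the face diagonal, so √2·a = 4r, so r = 0.3536 × a = 124 pm.

124 pm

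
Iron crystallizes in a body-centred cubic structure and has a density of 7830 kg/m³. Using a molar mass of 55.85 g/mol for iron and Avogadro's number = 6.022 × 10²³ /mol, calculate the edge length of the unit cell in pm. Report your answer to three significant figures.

287 pm

With Z = 2 atoms per BCC cell, a³ = Z·M/(N_A·ρ) = 2 × 55.85 / (6.022 × 10²³ × 7.830 g/cm³) = 2.369 × 10^-23 cm³.
a = (2.369 × 10^-23)^(1/3) = 2.872 × 10^-8 cm = 287 pm.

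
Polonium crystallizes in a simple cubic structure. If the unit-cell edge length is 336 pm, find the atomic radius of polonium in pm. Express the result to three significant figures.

168 pm

In a simple cubic lattice, atoms touch along the cell edge, so a = 2r.
r = a/2 = 336/2 = 168 pm.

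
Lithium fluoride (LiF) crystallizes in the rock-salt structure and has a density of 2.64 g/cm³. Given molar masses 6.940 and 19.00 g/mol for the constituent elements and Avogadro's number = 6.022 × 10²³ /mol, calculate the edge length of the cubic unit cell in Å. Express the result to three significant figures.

4.03 Å

M(LiF) = 25.94 g/mol; Z = 4 formula units per cell.
a³ = Z·M/(N_A·ρ) = 4 × 25.94 / (6.022 × 10²³ × 2.64) = 6.527 × 10^-23 cm³, so a = 4.026 × 10^-8 cm = 4.03 Å.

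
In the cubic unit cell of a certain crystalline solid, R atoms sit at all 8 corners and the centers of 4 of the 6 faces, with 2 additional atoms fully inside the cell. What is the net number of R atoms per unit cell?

Corner atoms are shared by 8 cells (1/8 each), face atoms by 2 (1/2 each), interior atoms are unshared.
Net atoms = 8 × 1/8 + 4 × 1/2 + 2 = 1 + 2 + 2 = 5.

5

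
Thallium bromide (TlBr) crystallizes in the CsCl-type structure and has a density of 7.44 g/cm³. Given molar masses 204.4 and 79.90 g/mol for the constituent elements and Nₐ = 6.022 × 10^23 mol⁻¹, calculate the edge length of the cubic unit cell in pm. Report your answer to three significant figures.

M(TlBr) = 284.3 g/mol; Z = 1 formula unit per cell.
a³ = Z·M/(N_A·ρ) = 1 × 284.3 / (6.022 × 10²³ × 7.44) = 6.345 × 10^-23 cm³, so a = 3.989 × 10^-8 cm = 399 pm.

399 pm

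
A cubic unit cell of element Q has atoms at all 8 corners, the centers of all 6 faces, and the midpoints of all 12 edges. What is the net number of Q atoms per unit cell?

7

Corner atoms are shared by 8 cells (1/8 each), face atoms by 2 (1/2 each), edge atoms by 4 (1/4 each).
Net atoms = 8 × 1/8 + 6 × 1/2 + 12 × 1/4 = 1 + 3 + 3 = 7.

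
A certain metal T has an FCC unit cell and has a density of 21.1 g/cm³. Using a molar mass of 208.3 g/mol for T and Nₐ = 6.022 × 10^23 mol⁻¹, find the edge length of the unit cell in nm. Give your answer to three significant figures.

With Z = 4 atoms per FCC cell, a³ = Z·M/(N_A·ρ) = 4 × 208.3 / (6.022 × 10²³ × 21.10 g/cm³) = 6.557 × 10^-23 cm³.
a = (6.557 × 10^-23)^(1/3) = 4.033 × 10^-8 cm = 0.403 nm.

0.403 nm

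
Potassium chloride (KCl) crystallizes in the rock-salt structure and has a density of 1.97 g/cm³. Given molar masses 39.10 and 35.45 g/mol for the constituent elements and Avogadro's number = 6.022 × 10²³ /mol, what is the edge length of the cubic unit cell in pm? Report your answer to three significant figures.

631 pm

M(KCl) = 74.55 g/mol; Z = 4 formula units per cell.
a³ = Z·M/(N_A·ρ) = 4 × 74.55 / (6.022 × 10²³ × 1.97) = 2.514 × 10^-22 cm³, so a = 6.311 × 10^-8 cm = 631 pm.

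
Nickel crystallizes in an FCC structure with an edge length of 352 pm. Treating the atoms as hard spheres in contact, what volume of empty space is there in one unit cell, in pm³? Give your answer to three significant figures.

1.13 × 10^7 pm³

In an FCC lattice atoms touch along the face diagonal, so √2·a = 4r, so r = 0.3536a = 124.5 pm.
V_cell = a³ = 4.361 × 10^7 pm³; V_atoms = 4 × (4/3)πr³ = 3.230 × 10^7 pm³.
Empty space = 4.361 × 10^7 − 3.230 × 10^7 = 1.13 × 10^7 pm³.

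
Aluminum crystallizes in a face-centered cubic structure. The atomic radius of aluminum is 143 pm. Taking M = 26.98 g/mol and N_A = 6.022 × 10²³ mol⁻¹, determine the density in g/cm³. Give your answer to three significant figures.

2.71 g/cm³

In an FCC lattice, atoms touch along the face diagonal, so √2·a = 4r, giving a = 404.5 pm = 4.045 × 10^-8 cm.
With Z = 4, ρ = Z·M/(N_A·a³) = 4 × 26.98 / (6.022 × 10²³ × 6.617 × 10^-23) = 2.708 g/cm³.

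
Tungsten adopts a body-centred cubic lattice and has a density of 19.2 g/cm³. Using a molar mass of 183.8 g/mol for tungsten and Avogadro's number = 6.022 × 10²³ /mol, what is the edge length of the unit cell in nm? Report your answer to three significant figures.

With Z = 2 atoms per BCC cell, a³ = Z·M/(N_A·ρ) = 2 × 183.8 / (6.022 × 10²³ × 19.20 g/cm³) = 3.179 × 10^-23 cm³.
a = (3.179 × 10^-23)^(1/3) = 3.168 × 10^-8 cm = 0.317 nm.

0.317 nm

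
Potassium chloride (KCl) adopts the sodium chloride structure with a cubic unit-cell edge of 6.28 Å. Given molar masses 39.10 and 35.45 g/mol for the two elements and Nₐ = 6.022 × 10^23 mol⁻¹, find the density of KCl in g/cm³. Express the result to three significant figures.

The sodium chloride structure contains Z = 4 formula units per cell; M(KCl) = 39.10 + 35.45 = 74.55 g/mol.
a³ = (6.280 × 10^-8 cm)³ = 2.477 × 10^-22 cm³.
ρ = 4 × 74.55 / (6.022 × 10²³ × 2.477 × 10^-22) = 1.999 g/cm³.

2.00 g/cm³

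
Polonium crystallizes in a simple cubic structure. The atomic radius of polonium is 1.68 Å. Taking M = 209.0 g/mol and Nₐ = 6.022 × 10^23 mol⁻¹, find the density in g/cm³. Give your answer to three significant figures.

9.15 g/cm³

In a simple cubic lattice, atoms touch along the cell edge, so a = 2r, giving a = 3.360 Å = 3.360 × 10^-8 cm.
With Z = 1, ρ = Z·M/(N_A·a³) = 1 × 209.0 / (6.022 × 10²³ × 3.793 × 10^-23) = 9.149 g/cm³.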